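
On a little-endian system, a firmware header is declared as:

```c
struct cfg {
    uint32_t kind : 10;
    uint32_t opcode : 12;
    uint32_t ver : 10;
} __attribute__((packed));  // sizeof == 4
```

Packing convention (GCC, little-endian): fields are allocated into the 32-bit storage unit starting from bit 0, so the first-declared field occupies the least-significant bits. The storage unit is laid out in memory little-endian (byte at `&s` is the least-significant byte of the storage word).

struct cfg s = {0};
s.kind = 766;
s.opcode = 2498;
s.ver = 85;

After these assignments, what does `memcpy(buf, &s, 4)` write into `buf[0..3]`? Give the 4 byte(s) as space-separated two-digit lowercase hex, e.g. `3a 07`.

[0+:10] kind=766 & 0x3ff = 0x2fe; word=0x000002fe
[10+:12] opcode=2498 & 0xfff = 0x9c2; word=0x00270afe
[22+:10] ver=85 & 0x3ff = 0x55; word=0x15670afe
word = 0x15670afe → little-endian bytes:
  [0]=0xfe  [1]=0x0a  [2]=0x67  [3]=0x15

fe 0a 67 15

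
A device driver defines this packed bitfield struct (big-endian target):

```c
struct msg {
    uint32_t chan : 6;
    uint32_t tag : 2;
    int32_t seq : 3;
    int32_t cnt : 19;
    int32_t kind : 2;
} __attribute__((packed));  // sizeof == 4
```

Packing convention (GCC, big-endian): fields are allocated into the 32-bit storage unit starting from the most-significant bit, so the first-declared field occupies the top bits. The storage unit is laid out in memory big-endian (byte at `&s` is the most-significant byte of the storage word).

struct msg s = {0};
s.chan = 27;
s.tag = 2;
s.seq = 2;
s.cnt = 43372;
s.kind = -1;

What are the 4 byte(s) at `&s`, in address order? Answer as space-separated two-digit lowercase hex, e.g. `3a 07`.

6e 42 a5 b3

chan:6 = 27 → 0x1b << 26 → word 0x6c000000
tag:2 = 2 → 0x2 << 24 → word 0x6e000000
seq:3 = 2 → 0x2 << 21 → word 0x6e400000
cnt:19 = 43372 → 0xa96c << 2 → word 0x6e42a5b0
kind:2 = -1 → 0x3 << 0 → word 0x6e42a5b3
word = 0x6e42a5b3 → big-endian bytes:
  [0]=0x6e  [1]=0x42  [2]=0xa5  [3]=0xb3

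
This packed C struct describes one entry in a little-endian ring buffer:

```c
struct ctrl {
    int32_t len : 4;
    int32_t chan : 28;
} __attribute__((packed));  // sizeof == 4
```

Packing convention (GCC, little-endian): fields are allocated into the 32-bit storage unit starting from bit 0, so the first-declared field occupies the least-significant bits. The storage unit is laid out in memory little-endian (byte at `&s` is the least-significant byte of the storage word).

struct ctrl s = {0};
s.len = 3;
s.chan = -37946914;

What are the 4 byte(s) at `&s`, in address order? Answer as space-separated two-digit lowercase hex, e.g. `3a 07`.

e3 9d cf db

len (4b) val=3 bits=0x3 at bit 0: 0x00000003
chan (28b) val=-37946914 bits=0xdbcf9de at bit 4: 0xdbcf9de3
word = 0xdbcf9de3 → little-endian bytes:
  [0]=0xe3  [1]=0x9d  [2]=0xcf  [3]=0xdb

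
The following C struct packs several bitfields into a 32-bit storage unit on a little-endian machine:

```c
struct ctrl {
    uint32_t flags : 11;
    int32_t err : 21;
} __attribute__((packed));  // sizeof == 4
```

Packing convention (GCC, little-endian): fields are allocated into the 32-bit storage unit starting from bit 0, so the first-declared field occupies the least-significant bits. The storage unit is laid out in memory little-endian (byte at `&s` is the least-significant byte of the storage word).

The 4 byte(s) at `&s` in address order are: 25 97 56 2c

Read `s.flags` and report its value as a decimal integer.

1829

[0]=0x25 [1]=0x97 [2]=0x56 [3]=0x2c (little-endian) → word 0x2c569725
flags:11 @ bit 0 → (0x2c569725>>0)&0x7ff = 0x725  ←
err:21 @ bit 11 → (0x2c569725>>11)&0x1fffff = 0x58ad2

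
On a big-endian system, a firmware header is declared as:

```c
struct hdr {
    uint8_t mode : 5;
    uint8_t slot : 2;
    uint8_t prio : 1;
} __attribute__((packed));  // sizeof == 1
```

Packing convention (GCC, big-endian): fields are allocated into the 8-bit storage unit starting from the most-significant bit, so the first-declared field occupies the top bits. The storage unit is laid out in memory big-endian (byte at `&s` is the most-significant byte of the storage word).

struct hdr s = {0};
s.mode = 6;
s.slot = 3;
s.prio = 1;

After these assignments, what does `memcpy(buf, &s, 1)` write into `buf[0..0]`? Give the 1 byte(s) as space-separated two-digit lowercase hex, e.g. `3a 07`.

37

[3+:5] mode=6 & 0x1f = 0x6; word=0x30
[1+:2] slot=3 & 0x3 = 0x3; word=0x36
[0+:1] prio=1 & 0x1 = 0x1; word=0x37
word = 0x37 → big-endian bytes:
  [0]=0x37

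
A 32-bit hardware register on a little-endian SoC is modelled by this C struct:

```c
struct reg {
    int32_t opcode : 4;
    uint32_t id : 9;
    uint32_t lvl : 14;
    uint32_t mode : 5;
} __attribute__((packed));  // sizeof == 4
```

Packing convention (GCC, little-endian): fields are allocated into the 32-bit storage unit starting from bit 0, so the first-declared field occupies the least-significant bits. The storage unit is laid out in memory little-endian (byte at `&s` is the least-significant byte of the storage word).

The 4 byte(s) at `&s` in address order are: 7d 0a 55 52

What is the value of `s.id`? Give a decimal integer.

167

[0]=0x7d [1]=0x0a [2]=0x55 [3]=0x52 (little-endian) → word 0x52550a7d
opcode:4 @ bit 0 → (0x52550a7d>>0)&0xf = 0xd
id:9 @ bit 4 → (0x52550a7d>>4)&0x1ff = 0xa7  ←
lvl:14 @ bit 13 → (0x52550a7d>>13)&0x3fff = 0x12a8
mode:5 @ bit 27 → (0x52550a7d>>27)&0x1f = 0xa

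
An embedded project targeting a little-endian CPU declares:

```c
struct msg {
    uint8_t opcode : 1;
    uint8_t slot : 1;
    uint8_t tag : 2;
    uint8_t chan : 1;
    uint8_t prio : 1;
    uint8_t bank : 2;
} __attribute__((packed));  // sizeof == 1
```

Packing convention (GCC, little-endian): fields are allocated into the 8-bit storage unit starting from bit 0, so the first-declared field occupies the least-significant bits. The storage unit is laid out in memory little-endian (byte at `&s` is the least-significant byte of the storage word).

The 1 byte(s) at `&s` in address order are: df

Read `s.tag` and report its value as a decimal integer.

3

[0]=0xdf (little-endian) → word 0xdf
opcode [0+:1] = (word>>0) & 0x1 = 1
slot [1+:1] = (word>>1) & 0x1 = 1
tag [2+:2] = (word>>2) & 0x3 = 3  ←
chan [4+:1] = (word>>4) & 0x1 = 1
prio [5+:1] = (word>>5) & 0x1 = 0
bank [6+:2] = (word>>6) & 0x3 = 3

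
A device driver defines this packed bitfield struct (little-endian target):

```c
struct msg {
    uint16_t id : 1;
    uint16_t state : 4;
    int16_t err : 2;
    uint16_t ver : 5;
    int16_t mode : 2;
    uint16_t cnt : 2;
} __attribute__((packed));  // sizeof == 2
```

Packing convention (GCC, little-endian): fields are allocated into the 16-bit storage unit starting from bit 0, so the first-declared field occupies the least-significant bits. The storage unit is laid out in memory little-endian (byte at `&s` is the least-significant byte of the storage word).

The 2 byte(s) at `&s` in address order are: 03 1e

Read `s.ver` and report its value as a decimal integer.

[0]=0x03 [1]=0x1e (little-endian) → word 0x1e03
id:1 @ bit 0 → (0x1e03>>0)&0x1 = 0x1
state:4 @ bit 1 → (0x1e03>>1)&0xf = 0x1
err:2 @ bit 5 → (0x1e03>>5)&0x3 = 0x0
ver:5 @ bit 7 → (0x1e03>>7)&0x1f = 0x1c  ←
mode:2 @ bit 12 → (0x1e03>>12)&0x3 = 0x1
cnt:2 @ bit 14 → (0x1e03>>14)&0x3 = 0x0

28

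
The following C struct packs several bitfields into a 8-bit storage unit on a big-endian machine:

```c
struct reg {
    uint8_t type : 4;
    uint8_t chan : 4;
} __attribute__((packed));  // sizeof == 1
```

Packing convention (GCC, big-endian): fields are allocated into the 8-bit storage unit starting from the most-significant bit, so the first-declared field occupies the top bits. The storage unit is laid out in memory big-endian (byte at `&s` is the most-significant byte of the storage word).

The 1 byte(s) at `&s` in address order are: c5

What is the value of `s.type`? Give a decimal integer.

12

[0]=0xc5 (big-endian) → word 0xc5
type:4 @ bit 4 → (0xc5>>4)&0xf = 0xc  ←
chan:4 @ bit 0 → (0xc5>>0)&0xf = 0x5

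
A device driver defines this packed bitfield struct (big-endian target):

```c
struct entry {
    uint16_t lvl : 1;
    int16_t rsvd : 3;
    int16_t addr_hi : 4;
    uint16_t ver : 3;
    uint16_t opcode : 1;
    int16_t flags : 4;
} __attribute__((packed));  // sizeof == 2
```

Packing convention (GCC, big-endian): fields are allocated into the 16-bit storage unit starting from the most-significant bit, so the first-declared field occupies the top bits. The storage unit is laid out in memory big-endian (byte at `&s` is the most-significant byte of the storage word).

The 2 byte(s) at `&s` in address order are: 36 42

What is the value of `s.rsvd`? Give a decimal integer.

[0]=0x36 [1]=0x42 (big-endian) → word 0x3642
lvl [15+:1] = (word>>15) & 0x1 = 0
rsvd [12+:3] = (word>>12) & 0x7 = 3  ←
addr_hi [8+:4] = (word>>8) & 0xf = 6
ver [5+:3] = (word>>5) & 0x7 = 2
opcode [4+:1] = (word>>4) & 0x1 = 0
flags [0+:4] = (word>>0) & 0xf = 2
rsvd signed 3b, MSB=0: value = 3

3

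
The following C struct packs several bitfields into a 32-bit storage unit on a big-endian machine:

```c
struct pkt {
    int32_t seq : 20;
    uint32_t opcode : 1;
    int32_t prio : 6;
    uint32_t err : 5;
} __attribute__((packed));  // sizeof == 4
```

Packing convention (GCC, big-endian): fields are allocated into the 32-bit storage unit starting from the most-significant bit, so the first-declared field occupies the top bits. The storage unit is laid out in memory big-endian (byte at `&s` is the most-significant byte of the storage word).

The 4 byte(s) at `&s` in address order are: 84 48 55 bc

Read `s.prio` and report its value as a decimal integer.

[0]=0x84 [1]=0x48 [2]=0x55 [3]=0xbc (big-endian) → word 0x844855bc
seq:20 @ bit 12 → (0x844855bc>>12)&0xfffff = 0x84485
opcode:1 @ bit 11 → (0x844855bc>>11)&0x1 = 0x0
prio:6 @ bit 5 → (0x844855bc>>5)&0x3f = 0x2d  ←
err:5 @ bit 0 → (0x844855bc>>0)&0x1f = 0x1c
prio signed 6b, MSB=1: 45 - 64 = -19

-19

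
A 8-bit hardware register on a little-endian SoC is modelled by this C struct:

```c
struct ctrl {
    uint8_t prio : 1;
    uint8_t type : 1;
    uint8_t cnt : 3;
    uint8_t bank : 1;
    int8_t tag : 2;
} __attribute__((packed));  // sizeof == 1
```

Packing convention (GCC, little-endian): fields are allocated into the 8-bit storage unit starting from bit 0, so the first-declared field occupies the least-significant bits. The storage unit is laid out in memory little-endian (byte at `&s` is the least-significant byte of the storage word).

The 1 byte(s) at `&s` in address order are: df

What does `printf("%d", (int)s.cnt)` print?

[0]=0xdf (little-endian) → word 0xdf
prio:1 @ bit 0 → (0xdf>>0)&0x1 = 0x1
type:1 @ bit 1 → (0xdf>>1)&0x1 = 0x1
cnt:3 @ bit 2 → (0xdf>>2)&0x7 = 0x7  ←
bank:1 @ bit 5 → (0xdf>>5)&0x1 = 0x0
tag:2 @ bit 6 → (0xdf>>6)&0x3 = 0x3

7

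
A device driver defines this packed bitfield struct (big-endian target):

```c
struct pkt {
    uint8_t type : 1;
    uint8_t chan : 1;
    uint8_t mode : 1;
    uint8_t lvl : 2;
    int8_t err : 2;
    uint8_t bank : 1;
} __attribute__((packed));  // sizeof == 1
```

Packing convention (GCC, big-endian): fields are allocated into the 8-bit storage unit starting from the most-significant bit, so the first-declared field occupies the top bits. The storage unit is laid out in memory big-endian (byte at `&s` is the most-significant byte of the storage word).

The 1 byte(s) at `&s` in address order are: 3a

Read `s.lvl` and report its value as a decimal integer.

3

[0]=0x3a (big-endian) → word 0x3a
type [7+:1] = (word>>7) & 0x1 = 0
chan [6+:1] = (word>>6) & 0x1 = 0
mode [5+:1] = (word>>5) & 0x1 = 1
lvl [3+:2] = (word>>3) & 0x3 = 3  ←
err [1+:2] = (word>>1) & 0x3 = 1
bank [0+:1] = (word>>0) & 0x1 = 0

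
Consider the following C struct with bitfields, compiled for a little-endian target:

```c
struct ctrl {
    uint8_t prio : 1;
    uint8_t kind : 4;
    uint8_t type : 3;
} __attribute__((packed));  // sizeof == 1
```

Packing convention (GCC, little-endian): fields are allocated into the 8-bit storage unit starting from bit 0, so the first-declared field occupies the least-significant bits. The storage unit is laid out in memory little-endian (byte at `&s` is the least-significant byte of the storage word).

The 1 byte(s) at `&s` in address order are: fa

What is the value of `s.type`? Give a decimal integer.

[0]=0xfa (little-endian) → word 0xfa
prio [0+:1] = (word>>0) & 0x1 = 0
kind [1+:4] = (word>>1) & 0xf = 13
type [5+:3] = (word>>5) & 0x7 = 7  ←

7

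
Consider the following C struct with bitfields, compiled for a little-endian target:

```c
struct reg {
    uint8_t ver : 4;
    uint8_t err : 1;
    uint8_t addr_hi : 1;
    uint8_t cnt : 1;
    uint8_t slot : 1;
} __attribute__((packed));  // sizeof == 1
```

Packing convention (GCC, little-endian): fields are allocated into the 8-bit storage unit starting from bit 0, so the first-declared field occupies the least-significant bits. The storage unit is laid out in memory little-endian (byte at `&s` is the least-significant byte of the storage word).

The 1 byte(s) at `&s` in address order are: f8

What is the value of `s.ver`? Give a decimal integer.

8

[0]=0xf8 (little-endian) → word 0xf8
ver [0+:4] = (word>>0) & 0xf = 8  ←
err [4+:1] = (word>>4) & 0x1 = 1
addr_hi [5+:1] = (word>>5) & 0x1 = 1
cnt [6+:1] = (word>>6) & 0x1 = 1
slot [7+:1] = (word>>7) & 0x1 = 1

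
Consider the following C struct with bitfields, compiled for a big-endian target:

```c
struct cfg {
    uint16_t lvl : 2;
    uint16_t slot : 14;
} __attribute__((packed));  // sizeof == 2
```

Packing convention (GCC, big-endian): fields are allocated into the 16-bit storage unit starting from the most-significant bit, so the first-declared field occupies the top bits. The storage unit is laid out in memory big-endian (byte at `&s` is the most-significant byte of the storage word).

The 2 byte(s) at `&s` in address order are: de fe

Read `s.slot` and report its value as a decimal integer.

[0]=0xde [1]=0xfe (big-endian) → word 0xdefe
lvl:2 @ bit 14 → (0xdefe>>14)&0x3 = 0x3
slot:14 @ bit 0 → (0xdefe>>0)&0x3fff = 0x1efe  ←

7934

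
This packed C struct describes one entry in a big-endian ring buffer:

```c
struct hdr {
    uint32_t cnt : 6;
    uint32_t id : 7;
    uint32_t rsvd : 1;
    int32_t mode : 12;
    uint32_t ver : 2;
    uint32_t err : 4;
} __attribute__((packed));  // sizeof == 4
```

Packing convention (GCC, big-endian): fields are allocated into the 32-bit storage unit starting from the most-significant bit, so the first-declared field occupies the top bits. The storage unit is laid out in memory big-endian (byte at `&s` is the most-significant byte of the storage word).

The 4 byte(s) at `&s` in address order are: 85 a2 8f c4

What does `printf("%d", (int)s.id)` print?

[0]=0x85 [1]=0xa2 [2]=0x8f [3]=0xc4 (big-endian) → word 0x85a28fc4
cnt [26+:6] = (word>>26) & 0x3f = 33
id [19+:7] = (word>>19) & 0x7f = 52  ←
rsvd [18+:1] = (word>>18) & 0x1 = 0
mode [6+:12] = (word>>6) & 0xfff = 2623
ver [4+:2] = (word>>4) & 0x3 = 0
err [0+:4] = (word>>0) & 0xf = 4

52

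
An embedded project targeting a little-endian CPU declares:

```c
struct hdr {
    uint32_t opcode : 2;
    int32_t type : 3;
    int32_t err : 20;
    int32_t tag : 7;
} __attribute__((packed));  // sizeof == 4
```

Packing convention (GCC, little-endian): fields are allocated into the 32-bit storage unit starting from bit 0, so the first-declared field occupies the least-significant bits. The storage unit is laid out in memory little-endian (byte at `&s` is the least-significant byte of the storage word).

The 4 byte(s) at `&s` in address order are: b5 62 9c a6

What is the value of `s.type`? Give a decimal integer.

[0]=0xb5 [1]=0x62 [2]=0x9c [3]=0xa6 (little-endian) → word 0xa69c62b5
opcode [0+:2] = (word>>0) & 0x3 = 1
type [2+:3] = (word>>2) & 0x7 = 5  ←
err [5+:20] = (word>>5) & 0xfffff = 320277
tag [25+:7] = (word>>25) & 0x7f = 83
type signed 3b, MSB=1: 5 - 8 = -3

-3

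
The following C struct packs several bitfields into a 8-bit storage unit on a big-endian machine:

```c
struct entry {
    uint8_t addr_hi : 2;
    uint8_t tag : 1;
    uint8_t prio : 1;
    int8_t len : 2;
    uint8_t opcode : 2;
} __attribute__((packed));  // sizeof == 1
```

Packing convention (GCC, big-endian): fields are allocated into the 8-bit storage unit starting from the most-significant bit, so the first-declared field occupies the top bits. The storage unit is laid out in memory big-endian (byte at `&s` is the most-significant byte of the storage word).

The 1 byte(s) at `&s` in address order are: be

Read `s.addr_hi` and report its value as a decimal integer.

2

[0]=0xbe (big-endian) → word 0xbe
addr_hi:2 @ bit 6 → (0xbe>>6)&0x3 = 0x2  ←
tag:1 @ bit 5 → (0xbe>>5)&0x1 = 0x1
prio:1 @ bit 4 → (0xbe>>4)&0x1 = 0x1
len:2 @ bit 2 → (0xbe>>2)&0x3 = 0x3
opcode:2 @ bit 0 → (0xbe>>0)&0x3 = 0x2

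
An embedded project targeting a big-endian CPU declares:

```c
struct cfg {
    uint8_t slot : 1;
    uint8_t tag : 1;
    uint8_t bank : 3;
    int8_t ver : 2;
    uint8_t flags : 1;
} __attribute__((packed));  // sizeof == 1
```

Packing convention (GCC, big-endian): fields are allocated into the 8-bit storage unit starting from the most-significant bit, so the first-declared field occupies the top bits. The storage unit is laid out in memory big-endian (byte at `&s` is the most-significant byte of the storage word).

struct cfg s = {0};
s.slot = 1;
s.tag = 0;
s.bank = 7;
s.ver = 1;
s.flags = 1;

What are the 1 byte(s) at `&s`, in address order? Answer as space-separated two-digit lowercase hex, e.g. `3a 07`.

bb

slot:1 = 1 → 0x1 << 7 → word 0x80
tag:1 = 0 → 0x0 << 6 → word 0x80
bank:3 = 7 → 0x7 << 3 → word 0xb8
ver:2 = 1 → 0x1 << 1 → word 0xba
flags:1 = 1 → 0x1 << 0 → word 0xbb
word = 0xbb → big-endian bytes:
  [0]=0xbb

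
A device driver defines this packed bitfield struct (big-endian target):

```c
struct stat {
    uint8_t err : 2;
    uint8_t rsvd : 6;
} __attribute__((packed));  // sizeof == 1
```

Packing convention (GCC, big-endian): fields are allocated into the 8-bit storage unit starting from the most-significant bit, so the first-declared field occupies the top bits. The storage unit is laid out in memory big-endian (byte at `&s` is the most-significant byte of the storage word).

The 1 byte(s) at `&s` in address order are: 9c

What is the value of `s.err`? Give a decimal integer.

2

[0]=0x9c (big-endian) → word 0x9c
err:2 @ bit 6 → (0x9c>>6)&0x3 = 0x2  ←
rsvd:6 @ bit 0 → (0x9c>>0)&0x3f = 0x1c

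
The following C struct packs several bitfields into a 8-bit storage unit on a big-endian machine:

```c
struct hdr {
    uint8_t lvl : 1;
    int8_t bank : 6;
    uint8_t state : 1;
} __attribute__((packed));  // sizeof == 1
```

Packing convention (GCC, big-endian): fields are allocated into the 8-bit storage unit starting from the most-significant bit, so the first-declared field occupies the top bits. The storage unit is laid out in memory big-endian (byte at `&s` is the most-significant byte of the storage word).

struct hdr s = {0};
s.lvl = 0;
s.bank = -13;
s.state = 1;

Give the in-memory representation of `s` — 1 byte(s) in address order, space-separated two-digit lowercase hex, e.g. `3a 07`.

lvl (1b) val=0 bits=0x0 at bit 7: 0x00
bank (6b) val=-13 bits=0x33 at bit 1: 0x66
state (1b) val=1 bits=0x1 at bit 0: 0x67
word = 0x67 → big-endian bytes:
  [0]=0x67

67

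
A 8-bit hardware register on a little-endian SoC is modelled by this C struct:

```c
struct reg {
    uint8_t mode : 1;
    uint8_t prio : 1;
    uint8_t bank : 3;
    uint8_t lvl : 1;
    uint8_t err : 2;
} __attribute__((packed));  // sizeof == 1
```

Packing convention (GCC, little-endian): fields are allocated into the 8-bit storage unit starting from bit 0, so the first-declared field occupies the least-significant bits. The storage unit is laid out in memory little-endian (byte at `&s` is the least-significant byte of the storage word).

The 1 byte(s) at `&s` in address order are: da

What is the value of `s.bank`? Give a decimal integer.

[0]=0xda (little-endian) → word 0xda
mode:1 @ bit 0 → (0xda>>0)&0x1 = 0x0
prio:1 @ bit 1 → (0xda>>1)&0x1 = 0x1
bank:3 @ bit 2 → (0xda>>2)&0x7 = 0x6  ←
lvl:1 @ bit 5 → (0xda>>5)&0x1 = 0x0
err:2 @ bit 6 → (0xda>>6)&0x3 = 0x3

6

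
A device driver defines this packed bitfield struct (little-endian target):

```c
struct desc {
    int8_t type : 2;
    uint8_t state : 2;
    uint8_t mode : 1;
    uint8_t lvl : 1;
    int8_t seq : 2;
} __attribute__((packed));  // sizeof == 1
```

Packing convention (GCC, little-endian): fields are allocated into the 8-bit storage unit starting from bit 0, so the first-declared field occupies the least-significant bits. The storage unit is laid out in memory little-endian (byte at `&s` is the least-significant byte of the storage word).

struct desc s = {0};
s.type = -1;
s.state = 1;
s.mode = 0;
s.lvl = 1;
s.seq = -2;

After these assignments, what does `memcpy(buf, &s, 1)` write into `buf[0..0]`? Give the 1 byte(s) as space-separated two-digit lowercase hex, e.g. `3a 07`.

type (2b) val=-1 bits=0x3 at bit 0: 0x03
state (2b) val=1 bits=0x1 at bit 2: 0x07
mode (1b) val=0 bits=0x0 at bit 4: 0x07
lvl (1b) val=1 bits=0x1 at bit 5: 0x27
seq (2b) val=-2 bits=0x2 at bit 6: 0xa7
word = 0xa7 → little-endian bytes:
  [0]=0xa7

a7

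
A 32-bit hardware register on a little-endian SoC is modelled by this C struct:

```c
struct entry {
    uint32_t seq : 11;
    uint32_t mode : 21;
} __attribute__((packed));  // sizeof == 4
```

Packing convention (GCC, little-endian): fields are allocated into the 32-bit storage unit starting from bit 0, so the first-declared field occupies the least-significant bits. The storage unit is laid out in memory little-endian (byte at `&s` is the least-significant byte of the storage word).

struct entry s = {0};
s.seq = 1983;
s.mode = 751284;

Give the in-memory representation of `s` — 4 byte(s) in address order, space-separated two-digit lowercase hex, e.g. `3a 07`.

bf a7 b5 5b

seq (11b) val=1983 bits=0x7bf at bit 0: 0x000007bf
mode (21b) val=751284 bits=0xb76b4 at bit 11: 0x5bb5a7bf
word = 0x5bb5a7bf → little-endian bytes:
  [0]=0xbf  [1]=0xa7  [2]=0xb5  [3]=0x5b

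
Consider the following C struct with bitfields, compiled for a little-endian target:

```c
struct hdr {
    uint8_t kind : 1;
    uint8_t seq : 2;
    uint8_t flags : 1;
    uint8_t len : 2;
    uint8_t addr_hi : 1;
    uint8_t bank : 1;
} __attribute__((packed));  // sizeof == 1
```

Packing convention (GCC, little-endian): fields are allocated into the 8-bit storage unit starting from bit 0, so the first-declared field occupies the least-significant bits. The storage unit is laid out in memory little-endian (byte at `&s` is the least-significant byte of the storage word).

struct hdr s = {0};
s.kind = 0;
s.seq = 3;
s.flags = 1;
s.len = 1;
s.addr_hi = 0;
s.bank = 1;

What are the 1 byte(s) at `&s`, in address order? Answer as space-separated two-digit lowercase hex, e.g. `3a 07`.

[0+:1] kind=0 & 0x1 = 0x0; word=0x00
[1+:2] seq=3 & 0x3 = 0x3; word=0x06
[3+:1] flags=1 & 0x1 = 0x1; word=0x0e
[4+:2] len=1 & 0x3 = 0x1; word=0x1e
[6+:1] addr_hi=0 & 0x1 = 0x0; word=0x1e
[7+:1] bank=1 & 0x1 = 0x1; word=0x9e
word = 0x9e → little-endian bytes:
  [0]=0x9e

9e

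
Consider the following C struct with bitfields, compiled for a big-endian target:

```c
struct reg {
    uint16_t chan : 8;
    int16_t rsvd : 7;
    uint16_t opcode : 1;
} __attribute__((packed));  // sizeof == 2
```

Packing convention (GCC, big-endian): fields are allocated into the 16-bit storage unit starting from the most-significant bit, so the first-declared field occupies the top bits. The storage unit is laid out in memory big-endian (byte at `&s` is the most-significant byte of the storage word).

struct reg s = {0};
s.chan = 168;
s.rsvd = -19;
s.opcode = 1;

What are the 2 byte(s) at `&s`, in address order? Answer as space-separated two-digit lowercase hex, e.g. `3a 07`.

a8 db

chan (8b) val=168 bits=0xa8 at bit 8: 0xa800
rsvd (7b) val=-19 bits=0x6d at bit 1: 0xa8da
opcode (1b) val=1 bits=0x1 at bit 0: 0xa8db
word = 0xa8db → big-endian bytes:
  [0]=0xa8  [1]=0xdb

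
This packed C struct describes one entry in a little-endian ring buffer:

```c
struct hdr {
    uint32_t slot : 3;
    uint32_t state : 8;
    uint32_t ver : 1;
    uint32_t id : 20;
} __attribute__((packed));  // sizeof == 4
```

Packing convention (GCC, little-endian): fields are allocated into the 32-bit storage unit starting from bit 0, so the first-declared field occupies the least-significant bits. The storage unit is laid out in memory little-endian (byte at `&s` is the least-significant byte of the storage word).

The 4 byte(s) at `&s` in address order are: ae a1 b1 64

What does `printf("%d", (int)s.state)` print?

53

[0]=0xae [1]=0xa1 [2]=0xb1 [3]=0x64 (little-endian) → word 0x64b1a1ae
slot [0+:3] = (word>>0) & 0x7 = 6
state [3+:8] = (word>>3) & 0xff = 53  ←
ver [11+:1] = (word>>11) & 0x1 = 0
id [12+:20] = (word>>12) & 0xfffff = 412442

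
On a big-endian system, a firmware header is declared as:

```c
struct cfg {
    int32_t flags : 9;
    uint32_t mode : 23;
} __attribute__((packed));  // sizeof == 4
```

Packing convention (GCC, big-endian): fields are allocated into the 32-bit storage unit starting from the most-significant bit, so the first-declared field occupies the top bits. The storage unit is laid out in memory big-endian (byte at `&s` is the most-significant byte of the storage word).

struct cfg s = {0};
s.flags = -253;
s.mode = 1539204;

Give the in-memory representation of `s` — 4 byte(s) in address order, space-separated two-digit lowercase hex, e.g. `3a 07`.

81 97 7c 84

flags:9 = -253 → 0x103 << 23 → word 0x81800000
mode:23 = 1539204 → 0x177c84 << 0 → word 0x81977c84
word = 0x81977c84 → big-endian bytes:
  [0]=0x81  [1]=0x97  [2]=0x7c  [3]=0x84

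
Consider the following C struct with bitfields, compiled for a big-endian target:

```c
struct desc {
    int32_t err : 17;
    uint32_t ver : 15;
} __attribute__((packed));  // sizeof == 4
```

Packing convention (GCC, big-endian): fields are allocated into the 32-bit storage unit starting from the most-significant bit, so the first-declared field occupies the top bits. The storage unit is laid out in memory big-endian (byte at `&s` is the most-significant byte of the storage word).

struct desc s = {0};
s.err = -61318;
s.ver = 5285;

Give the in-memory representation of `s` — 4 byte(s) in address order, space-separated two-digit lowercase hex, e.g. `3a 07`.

[15+:17] err=-61318 & 0x1ffff = 0x1107a; word=0x883d0000
[0+:15] ver=5285 & 0x7fff = 0x14a5; word=0x883d14a5
word = 0x883d14a5 → big-endian bytes:
  [0]=0x88  [1]=0x3d  [2]=0x14  [3]=0xa5

88 3d 14 a5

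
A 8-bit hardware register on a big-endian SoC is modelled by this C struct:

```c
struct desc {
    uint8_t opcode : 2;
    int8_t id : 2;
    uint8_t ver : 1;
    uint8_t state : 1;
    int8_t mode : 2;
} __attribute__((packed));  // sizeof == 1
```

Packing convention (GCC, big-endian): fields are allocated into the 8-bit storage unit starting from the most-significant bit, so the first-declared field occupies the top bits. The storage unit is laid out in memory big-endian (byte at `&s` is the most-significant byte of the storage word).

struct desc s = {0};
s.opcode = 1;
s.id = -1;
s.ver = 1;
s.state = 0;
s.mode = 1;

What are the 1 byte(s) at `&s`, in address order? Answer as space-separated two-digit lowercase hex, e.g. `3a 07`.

79

opcode:2 = 1 → 0x1 << 6 → word 0x40
id:2 = -1 → 0x3 << 4 → word 0x70
ver:1 = 1 → 0x1 << 3 → word 0x78
state:1 = 0 → 0x0 << 2 → word 0x78
mode:2 = 1 → 0x1 << 0 → word 0x79
word = 0x79 → big-endian bytes:
  [0]=0x79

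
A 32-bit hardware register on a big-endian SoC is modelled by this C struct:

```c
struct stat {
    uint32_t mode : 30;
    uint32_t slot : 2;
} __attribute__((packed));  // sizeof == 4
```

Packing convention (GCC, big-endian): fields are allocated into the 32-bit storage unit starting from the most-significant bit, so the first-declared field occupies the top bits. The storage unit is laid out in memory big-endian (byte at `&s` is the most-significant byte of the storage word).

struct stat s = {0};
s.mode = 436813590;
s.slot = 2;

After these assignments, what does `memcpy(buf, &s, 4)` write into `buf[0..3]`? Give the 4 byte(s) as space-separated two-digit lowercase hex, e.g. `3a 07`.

mode (30b) val=436813590 bits=0x1a093f16 at bit 2: 0x6824fc58
slot (2b) val=2 bits=0x2 at bit 0: 0x6824fc5a
word = 0x6824fc5a → big-endian bytes:
  [0]=0x68  [1]=0x24  [2]=0xfc  [3]=0x5a

68 24 fc 5a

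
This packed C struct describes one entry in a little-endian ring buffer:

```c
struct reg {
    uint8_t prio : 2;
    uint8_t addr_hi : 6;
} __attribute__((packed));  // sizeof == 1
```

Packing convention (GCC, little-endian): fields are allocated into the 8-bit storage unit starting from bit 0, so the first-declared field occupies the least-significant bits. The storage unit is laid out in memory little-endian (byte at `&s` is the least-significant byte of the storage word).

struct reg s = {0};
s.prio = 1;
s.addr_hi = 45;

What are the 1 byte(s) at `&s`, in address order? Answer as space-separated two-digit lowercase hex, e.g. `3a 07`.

b5

prio (2b) val=1 bits=0x1 at bit 0: 0x01
addr_hi (6b) val=45 bits=0x2d at bit 2: 0xb5
word = 0xb5 → little-endian bytes:
  [0]=0xb5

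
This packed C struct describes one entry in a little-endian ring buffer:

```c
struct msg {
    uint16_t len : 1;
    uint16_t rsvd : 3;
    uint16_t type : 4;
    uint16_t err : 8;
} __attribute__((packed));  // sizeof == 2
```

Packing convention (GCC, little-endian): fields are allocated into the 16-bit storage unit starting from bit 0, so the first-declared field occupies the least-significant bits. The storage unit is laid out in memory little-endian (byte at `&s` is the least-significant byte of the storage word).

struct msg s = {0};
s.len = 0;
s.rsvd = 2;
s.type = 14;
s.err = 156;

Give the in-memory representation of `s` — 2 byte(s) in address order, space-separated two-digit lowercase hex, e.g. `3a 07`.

e4 9c

len (1b) val=0 bits=0x0 at bit 0: 0x0000
rsvd (3b) val=2 bits=0x2 at bit 1: 0x0004
type (4b) val=14 bits=0xe at bit 4: 0x00e4
err (8b) val=156 bits=0x9c at bit 8: 0x9ce4
word = 0x9ce4 → little-endian bytes:
  [0]=0xe4  [1]=0x9c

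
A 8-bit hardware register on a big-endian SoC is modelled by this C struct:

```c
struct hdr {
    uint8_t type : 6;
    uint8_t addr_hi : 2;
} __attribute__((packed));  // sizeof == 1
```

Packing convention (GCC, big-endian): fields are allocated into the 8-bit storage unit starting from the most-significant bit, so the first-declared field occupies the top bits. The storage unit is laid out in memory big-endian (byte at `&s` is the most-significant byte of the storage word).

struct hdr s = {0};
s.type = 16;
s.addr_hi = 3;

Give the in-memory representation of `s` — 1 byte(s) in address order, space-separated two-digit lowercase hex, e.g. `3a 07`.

43

type (6b) val=16 bits=0x10 at bit 2: 0x40
addr_hi (2b) val=3 bits=0x3 at bit 0: 0x43
word = 0x43 → big-endian bytes:
  [0]=0x43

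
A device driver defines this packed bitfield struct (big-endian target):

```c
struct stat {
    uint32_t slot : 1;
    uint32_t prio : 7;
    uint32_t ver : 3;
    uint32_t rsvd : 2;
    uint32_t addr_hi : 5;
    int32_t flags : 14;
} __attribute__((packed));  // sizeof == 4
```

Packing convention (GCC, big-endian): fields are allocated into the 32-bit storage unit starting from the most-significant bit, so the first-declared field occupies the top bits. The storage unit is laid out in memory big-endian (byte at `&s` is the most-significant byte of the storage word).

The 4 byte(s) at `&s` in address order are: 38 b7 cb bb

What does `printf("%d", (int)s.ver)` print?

5

[0]=0x38 [1]=0xb7 [2]=0xcb [3]=0xbb (big-endian) → word 0x38b7cbbb
slot:1 @ bit 31 → (0x38b7cbbb>>31)&0x1 = 0x0
prio:7 @ bit 24 → (0x38b7cbbb>>24)&0x7f = 0x38
ver:3 @ bit 21 → (0x38b7cbbb>>21)&0x7 = 0x5  ←
rsvd:2 @ bit 19 → (0x38b7cbbb>>19)&0x3 = 0x2
addr_hi:5 @ bit 14 → (0x38b7cbbb>>14)&0x1f = 0x1f
flags:14 @ bit 0 → (0x38b7cbbb>>0)&0x3fff = 0xbbb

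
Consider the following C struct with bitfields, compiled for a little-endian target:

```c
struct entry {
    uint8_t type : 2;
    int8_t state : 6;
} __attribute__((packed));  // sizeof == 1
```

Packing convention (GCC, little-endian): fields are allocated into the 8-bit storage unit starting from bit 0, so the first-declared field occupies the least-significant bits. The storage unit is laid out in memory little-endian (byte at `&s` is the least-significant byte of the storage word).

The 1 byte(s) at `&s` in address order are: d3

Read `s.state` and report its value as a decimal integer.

[0]=0xd3 (little-endian) → word 0xd3
type:2 @ bit 0 → (0xd3>>0)&0x3 = 0x3
state:6 @ bit 2 → (0xd3>>2)&0x3f = 0x34  ←
state signed 6b, MSB=1: 52 - 64 = -12

-12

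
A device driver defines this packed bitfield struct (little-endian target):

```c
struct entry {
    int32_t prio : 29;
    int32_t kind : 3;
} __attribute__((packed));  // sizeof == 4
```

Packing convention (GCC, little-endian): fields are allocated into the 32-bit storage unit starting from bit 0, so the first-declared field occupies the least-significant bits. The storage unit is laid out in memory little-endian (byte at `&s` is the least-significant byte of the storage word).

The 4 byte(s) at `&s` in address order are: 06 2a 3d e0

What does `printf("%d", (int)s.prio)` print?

4008454

[0]=0x06 [1]=0x2a [2]=0x3d [3]=0xe0 (little-endian) → word 0xe03d2a06
prio [0+:29] = (word>>0) & 0x1fffffff = 4008454  ←
kind [29+:3] = (word>>29) & 0x7 = 7
prio signed 29b, MSB=0: value = 4008454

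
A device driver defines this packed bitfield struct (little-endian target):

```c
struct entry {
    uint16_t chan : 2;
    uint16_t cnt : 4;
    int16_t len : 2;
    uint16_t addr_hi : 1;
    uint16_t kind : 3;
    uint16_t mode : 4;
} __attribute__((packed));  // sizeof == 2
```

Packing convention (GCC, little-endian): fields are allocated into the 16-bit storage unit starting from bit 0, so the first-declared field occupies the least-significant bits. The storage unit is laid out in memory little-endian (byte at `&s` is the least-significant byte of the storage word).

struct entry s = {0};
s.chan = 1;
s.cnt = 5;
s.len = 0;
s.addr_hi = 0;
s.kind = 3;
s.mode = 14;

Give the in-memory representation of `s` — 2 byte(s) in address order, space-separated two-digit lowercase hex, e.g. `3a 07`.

15 e6

chan:2 = 1 → 0x1 << 0 → word 0x0001
cnt:4 = 5 → 0x5 << 2 → word 0x0015
len:2 = 0 → 0x0 << 6 → word 0x0015
addr_hi:1 = 0 → 0x0 << 8 → word 0x0015
kind:3 = 3 → 0x3 << 9 → word 0x0615
mode:4 = 14 → 0xe << 12 → word 0xe615
word = 0xe615 → little-endian bytes:
  [0]=0x15  [1]=0xe6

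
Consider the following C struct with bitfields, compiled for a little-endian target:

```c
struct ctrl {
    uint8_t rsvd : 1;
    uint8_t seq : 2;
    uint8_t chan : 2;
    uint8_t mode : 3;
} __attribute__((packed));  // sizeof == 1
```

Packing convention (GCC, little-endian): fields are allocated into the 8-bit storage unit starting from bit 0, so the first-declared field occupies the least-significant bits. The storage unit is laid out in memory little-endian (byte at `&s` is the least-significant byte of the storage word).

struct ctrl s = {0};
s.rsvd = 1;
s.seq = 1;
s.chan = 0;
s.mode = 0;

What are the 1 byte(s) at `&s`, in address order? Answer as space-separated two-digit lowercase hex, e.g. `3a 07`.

rsvd (1b) val=1 bits=0x1 at bit 0: 0x01
seq (2b) val=1 bits=0x1 at bit 1: 0x03
chan (2b) val=0 bits=0x0 at bit 3: 0x03
mode (3b) val=0 bits=0x0 at bit 5: 0x03
word = 0x03 → little-endian bytes:
  [0]=0x03

03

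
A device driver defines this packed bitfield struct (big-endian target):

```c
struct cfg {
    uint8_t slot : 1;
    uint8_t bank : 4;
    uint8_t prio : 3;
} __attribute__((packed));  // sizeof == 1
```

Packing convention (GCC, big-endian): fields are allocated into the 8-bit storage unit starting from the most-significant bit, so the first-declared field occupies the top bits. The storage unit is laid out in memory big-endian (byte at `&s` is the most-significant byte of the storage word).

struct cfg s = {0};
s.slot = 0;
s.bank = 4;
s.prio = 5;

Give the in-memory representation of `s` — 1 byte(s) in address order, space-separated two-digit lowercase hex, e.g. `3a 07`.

slot (1b) val=0 bits=0x0 at bit 7: 0x00
bank (4b) val=4 bits=0x4 at bit 3: 0x20
prio (3b) val=5 bits=0x5 at bit 0: 0x25
word = 0x25 → big-endian bytes:
  [0]=0x25

25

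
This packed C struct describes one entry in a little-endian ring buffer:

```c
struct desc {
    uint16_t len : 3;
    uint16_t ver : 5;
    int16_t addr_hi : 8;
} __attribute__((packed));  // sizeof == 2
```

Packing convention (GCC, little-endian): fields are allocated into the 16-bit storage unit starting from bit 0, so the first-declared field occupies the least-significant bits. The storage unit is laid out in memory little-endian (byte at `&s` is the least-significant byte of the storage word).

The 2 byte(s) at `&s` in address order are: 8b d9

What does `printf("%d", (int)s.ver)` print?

[0]=0x8b [1]=0xd9 (little-endian) → word 0xd98b
len:3 @ bit 0 → (0xd98b>>0)&0x7 = 0x3
ver:5 @ bit 3 → (0xd98b>>3)&0x1f = 0x11  ←
addr_hi:8 @ bit 8 → (0xd98b>>8)&0xff = 0xd9

17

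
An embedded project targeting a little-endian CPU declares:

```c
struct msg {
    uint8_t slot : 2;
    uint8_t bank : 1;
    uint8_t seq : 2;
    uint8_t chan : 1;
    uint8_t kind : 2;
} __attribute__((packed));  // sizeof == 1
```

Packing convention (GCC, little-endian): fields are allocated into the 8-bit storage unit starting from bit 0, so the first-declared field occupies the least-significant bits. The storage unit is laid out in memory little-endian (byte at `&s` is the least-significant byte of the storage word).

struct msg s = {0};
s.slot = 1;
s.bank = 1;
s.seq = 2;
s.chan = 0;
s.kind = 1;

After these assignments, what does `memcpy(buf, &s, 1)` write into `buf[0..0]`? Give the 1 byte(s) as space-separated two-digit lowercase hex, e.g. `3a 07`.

55

[0+:2] slot=1 & 0x3 = 0x1; word=0x01
[2+:1] bank=1 & 0x1 = 0x1; word=0x05
[3+:2] seq=2 & 0x3 = 0x2; word=0x15
[5+:1] chan=0 & 0x1 = 0x0; word=0x15
[6+:2] kind=1 & 0x3 = 0x1; word=0x55
word = 0x55 → little-endian bytes:
  [0]=0x55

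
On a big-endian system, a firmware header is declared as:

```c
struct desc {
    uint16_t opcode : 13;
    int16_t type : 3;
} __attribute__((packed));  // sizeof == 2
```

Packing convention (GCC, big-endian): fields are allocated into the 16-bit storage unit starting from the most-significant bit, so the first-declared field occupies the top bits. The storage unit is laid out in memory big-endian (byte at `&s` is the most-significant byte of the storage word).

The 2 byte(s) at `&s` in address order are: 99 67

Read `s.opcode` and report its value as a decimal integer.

4908

[0]=0x99 [1]=0x67 (big-endian) → word 0x9967
opcode:13 @ bit 3 → (0x9967>>3)&0x1fff = 0x132c  ←
type:3 @ bit 0 → (0x9967>>0)&0x7 = 0x7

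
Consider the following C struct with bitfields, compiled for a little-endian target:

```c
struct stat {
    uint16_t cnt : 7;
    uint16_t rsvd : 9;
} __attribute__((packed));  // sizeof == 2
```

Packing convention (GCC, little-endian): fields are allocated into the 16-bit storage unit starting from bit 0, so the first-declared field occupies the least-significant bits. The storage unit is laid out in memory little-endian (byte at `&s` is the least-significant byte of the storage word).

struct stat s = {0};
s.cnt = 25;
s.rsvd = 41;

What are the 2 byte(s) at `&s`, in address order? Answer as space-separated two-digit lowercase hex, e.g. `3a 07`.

[0+:7] cnt=25 & 0x7f = 0x19; word=0x0019
[7+:9] rsvd=41 & 0x1ff = 0x29; word=0x1499
word = 0x1499 → little-endian bytes:
  [0]=0x99  [1]=0x14

99 14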